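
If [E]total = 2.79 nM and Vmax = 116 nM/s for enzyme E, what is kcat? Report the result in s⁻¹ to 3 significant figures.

kcat = Vmax/[E]total = 116 nM/s / 2.79 nM = 41.6 s⁻¹.

41.6 s⁻¹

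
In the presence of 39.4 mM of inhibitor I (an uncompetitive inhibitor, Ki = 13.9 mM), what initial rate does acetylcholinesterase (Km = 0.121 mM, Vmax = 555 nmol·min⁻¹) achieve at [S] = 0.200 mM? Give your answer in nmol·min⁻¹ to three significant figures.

125 nmol·min⁻¹

With α = 1 + [I]/Ki = 1 + 39.4/13.9 = 3.835, the uncompetitive rate law is v = (Vmax/α)·[S] / (Km/α + [S]).
v = (555/3.835)×0.200 / (0.121/3.835 + 0.200) = 28.95/0.2316 = 125 nmol·min⁻¹.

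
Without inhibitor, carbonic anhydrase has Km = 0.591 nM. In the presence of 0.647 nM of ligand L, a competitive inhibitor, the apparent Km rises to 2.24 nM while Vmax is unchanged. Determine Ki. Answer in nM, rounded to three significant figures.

0.232 nM

Competitive: Km,app = α·Km with α = 1 + [I]/Ki.
α = Km,app/Km = 2.24/0.591 = 3.790.
Since α = 1 + [I]/Ki, [I]/Ki = 3.790 − 1 = 2.790 and Ki = 0.647/2.790 = 0.232 nM.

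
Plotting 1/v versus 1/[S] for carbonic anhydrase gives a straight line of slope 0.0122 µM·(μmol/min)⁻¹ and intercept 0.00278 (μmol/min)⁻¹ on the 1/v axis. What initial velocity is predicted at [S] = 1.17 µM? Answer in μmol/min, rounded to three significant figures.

The y-intercept is 1/Vmax, so Vmax = 1/0.00278 = 360 μmol/min.
The slope is Km/Vmax, so Km = 0.0122 × 360 = 4.39 µM.
Then v = 360 × 1.17/(4.39 + 1.17) = 75.7 μmol/min.

75.7 μmol/min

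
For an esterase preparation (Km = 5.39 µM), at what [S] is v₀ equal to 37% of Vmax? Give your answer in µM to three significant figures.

3.17 µM

v/Vmax = [S]/(Km+[S]) = 0.37, so [S] = Km·0.37/(1 − 0.37) = 5.39 × 0.5873.
[S] = 3.17 µM.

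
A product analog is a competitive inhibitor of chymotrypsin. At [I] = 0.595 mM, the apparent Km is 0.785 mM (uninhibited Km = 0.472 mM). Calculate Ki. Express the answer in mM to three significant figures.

Competitive: Km,app = α·Km with α = 1 + [I]/Ki.
α = Km,app/Km = 0.785/0.472 = 1.663.
Since α = 1 + [I]/Ki, [I]/Ki = 1.663 − 1 = 0.6631 and Ki = 0.595/0.6631 = 0.897 mM.

0.897 mM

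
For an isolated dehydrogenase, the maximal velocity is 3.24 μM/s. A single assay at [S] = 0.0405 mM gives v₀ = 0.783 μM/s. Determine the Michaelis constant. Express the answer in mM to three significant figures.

0.127 mM

From v = Vmax[S]/(Km+[S]), Km = [S](Vmax − v)/v.
Km = 0.0405 × (3.24 − 0.783) / 0.783 = 0.09951/0.783 = 0.127 mM.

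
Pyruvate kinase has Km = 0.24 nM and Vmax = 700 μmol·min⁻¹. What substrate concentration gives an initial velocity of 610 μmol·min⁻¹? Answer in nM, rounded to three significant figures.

1.63 nM

The required fractional saturation is v/Vmax = 610/700 = 0.8714.
Then [S]/(Km+[S]) = 0.8714 ⇒ [S] = 0.24 × 0.8714/(1 − 0.8714) = 1.63 nM.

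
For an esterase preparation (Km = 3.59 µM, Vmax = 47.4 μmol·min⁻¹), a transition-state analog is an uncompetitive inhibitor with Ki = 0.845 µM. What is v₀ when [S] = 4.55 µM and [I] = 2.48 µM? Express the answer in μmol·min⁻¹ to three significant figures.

α = 1 + [I]/Ki = 1 + 2.48/0.845 = 3.935.
For an uncompetitive inhibitor, both parameters are divided by α, giving Vmax/α and Km/α: Km,app = 0.912 µM, Vmax,app = 12.0 μmol·min⁻¹.
v = Vmax,app·[S]/(Km,app + [S]) = 12.0 × 4.55/(0.912 + 4.55) = 10.0 μmol·min⁻¹.

10.0 μmol·min⁻¹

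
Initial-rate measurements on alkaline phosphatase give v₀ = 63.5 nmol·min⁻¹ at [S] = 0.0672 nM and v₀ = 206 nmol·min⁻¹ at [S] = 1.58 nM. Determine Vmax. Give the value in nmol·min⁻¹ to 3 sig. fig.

In reciprocal form, 1/v = (Km/Vmax)·(1/[S]) + 1/Vmax. The two points give (1/[S], 1/v) = (14.88, 0.01575) and (0.6329, 0.004854).
Slope = (0.01575 − 0.004854)/(14.88 − 0.6329) = 0.0007646; intercept = 0.01575 − 0.0007646×14.88 = 0.004370.
Vmax = 1/intercept = 229 nmol·min⁻¹; Km = slope × Vmax = 0.0007646 × 229 = 0.175 nM.

229 nmol·min⁻¹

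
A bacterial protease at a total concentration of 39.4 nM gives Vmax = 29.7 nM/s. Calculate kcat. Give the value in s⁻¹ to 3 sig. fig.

kcat = Vmax/[E]total = 29.7 nM/s / 39.4 nM = 0.754 s⁻¹.

0.754 s⁻¹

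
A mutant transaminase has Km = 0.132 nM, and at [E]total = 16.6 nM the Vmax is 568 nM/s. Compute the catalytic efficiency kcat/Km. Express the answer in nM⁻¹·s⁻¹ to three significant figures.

kcat = Vmax/[E]total = 568/16.6 = 34.2 s⁻¹.
kcat/Km = 34.2/0.132 = 259 nM⁻¹·s⁻¹.

259 nM⁻¹·s⁻¹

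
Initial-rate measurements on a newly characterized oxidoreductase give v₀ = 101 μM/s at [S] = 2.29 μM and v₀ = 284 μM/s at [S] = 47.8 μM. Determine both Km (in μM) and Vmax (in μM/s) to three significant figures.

From v = Vmax[S]/(Km+[S]), each point gives Vmax = v(Km+[S])/[S].
Equating: 101(Km+2.29)/2.29 = 284(Km+47.8)/47.8.
44.10·Km + 101 = 5.941·Km + 284, so (44.10 − 5.941)·Km = 284 − 101.
Km = 183.0/38.16 = 4.80 μM; then Vmax = 101(4.80+2.29)/2.29 = 312 μM/s.

Km = 4.80 μM; Vmax = 312 μM/s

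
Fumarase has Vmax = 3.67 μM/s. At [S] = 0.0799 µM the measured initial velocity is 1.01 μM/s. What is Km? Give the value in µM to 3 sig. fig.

0.210 µM

v/Vmax = 1.01/3.67 = 0.2752 = [S]/(Km+[S]).
So Km + [S] = [S]/0.2752 = 0.2903 µM, giving Km = 0.2903 − 0.0799 = 0.210 µM.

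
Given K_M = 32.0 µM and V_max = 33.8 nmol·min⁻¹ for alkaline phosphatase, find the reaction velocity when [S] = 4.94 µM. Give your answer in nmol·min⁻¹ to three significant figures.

[S]/(Km+[S]) = 4.94/36.94 = 0.1337, the fractional saturation.
v = 0.1337 × Vmax = 0.1337 × 33.8 = 4.52 nmol·min⁻¹.

4.52 nmol·min⁻¹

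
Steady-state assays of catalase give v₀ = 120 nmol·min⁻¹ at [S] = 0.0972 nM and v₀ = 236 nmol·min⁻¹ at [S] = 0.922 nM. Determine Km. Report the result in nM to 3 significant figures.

In reciprocal form, 1/v = (Km/Vmax)·(1/[S]) + 1/Vmax. The two points give (1/[S], 1/v) = (10.29, 0.008333) and (1.085, 0.004237).
Slope = (0.008333 − 0.004237)/(10.29 − 1.085) = 0.0004451; intercept = 0.008333 − 0.0004451×10.29 = 0.003755.
Vmax = 1/intercept = 266 nmol·min⁻¹; Km = slope × Vmax = 0.0004451 × 266 = 0.119 nM.

0.119 nM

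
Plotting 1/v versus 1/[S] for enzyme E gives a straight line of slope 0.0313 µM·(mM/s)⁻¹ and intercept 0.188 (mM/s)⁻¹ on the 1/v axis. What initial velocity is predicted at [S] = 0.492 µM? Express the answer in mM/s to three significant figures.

The y-intercept is 1/Vmax, so Vmax = 1/0.188 = 5.32 mM/s.
The slope is Km/Vmax, so Km = 0.0313 × 5.32 = 0.166 µM.
Then v = 5.32 × 0.492/(0.166 + 0.492) = 3.97 mM/s.

3.97 mM/s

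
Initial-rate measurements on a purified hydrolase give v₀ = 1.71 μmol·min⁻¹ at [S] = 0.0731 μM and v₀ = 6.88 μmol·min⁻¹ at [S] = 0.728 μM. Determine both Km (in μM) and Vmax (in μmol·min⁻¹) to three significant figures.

In reciprocal form, 1/v = (Km/Vmax)·(1/[S]) + 1/Vmax. The two points give (1/[S], 1/v) = (13.68, 0.5848) and (1.374, 0.1453).
Slope = (0.5848 − 0.1453)/(13.68 − 1.374) = 0.03571; intercept = 0.5848 − 0.03571×13.68 = 0.09630.
Vmax = 1/intercept = 10.4 μmol·min⁻¹; Km = slope × Vmax = 0.03571 × 10.4 = 0.371 μM.

Km = 0.371 μM; Vmax = 10.4 μmol·min⁻¹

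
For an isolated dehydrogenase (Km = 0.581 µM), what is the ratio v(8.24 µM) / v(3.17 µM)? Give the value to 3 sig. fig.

The fractional saturations are [S]/(Km+[S]) = 3.17/3.751 = 0.8451 and 8.24/8.821 = 0.9341.
v₂/v₁ is just their ratio: 0.9341/0.8451 = 1.11.

1.11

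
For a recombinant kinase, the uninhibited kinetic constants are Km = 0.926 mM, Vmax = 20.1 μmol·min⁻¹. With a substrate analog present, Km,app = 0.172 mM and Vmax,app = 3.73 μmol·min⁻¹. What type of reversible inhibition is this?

Both Km and Vmax decrease by the same factor (~5.39-fold) — characteristic of uncompetitive inhibition.

uncompetitive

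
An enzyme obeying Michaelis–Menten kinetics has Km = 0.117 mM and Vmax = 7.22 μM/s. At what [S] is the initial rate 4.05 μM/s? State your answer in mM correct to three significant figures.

0.149 mM

Rearranging v = Vmax[S]/(Km+[S]) gives [S] = Km·v/(Vmax − v).
[S] = 0.117 × 4.05 / (7.22 − 4.05) = 0.4738/3.170 = 0.149 mM.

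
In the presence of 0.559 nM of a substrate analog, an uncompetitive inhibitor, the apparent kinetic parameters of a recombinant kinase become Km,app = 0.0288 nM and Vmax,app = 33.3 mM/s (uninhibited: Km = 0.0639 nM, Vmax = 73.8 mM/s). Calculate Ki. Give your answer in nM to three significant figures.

0.460 nM

Uncompetitive: Vmax,app = Vmax/α (and Km,app = Km/α) with α = 1 + [I]/Ki.
α = Vmax/Vmax,app = 73.8/33.3 = 2.216.
Since α = 1 + [I]/Ki, [I]/Ki = 2.216 − 1 = 1.216 and Ki = 0.559/1.216 = 0.460 nM.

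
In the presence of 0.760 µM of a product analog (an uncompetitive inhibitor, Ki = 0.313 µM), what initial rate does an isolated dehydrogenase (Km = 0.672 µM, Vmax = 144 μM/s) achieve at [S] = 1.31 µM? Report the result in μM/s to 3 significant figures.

36.5 μM/s

With α = 1 + [I]/Ki = 1 + 0.760/0.313 = 3.428, the uncompetitive rate law is v = (Vmax/α)·[S] / (Km/α + [S]).
v = (144/3.428)×1.31 / (0.672/3.428 + 1.31) = 55.03/1.506 = 36.5 μM/s.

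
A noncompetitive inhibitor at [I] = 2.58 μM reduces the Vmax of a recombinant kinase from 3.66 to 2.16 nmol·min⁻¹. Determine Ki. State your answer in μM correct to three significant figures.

Noncompetitive: Vmax,app = Vmax/α with α = 1 + [I]/Ki.
α = Vmax/Vmax,app = 3.66/2.16 = 1.694.
Ki = [I]/(α − 1) = 2.58/0.6944 = 3.72 μM.

3.72 μM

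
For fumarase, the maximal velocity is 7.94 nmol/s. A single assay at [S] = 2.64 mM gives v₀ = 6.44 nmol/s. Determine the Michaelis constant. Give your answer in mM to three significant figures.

From v = Vmax[S]/(Km+[S]), Km = [S](Vmax − v)/v.
Km = 2.64 × (7.94 − 6.44) / 6.44 = 3.960/6.44 = 0.615 mM.

0.615 mM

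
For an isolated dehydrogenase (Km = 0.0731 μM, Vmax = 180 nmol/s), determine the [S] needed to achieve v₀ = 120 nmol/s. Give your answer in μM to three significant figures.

Rearranging v = Vmax[S]/(Km+[S]) gives [S] = Km·v/(Vmax − v).
[S] = 0.0731 × 120 / (180 − 120) = 8.772/60.00 = 0.146 μM.

0.146 μM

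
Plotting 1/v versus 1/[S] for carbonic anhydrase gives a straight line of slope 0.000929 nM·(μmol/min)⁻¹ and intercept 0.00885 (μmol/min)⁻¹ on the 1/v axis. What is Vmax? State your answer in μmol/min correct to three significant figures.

113 μmol/min

The y-intercept of a Lineweaver–Burk plot equals 1/Vmax, so Vmax = 1/0.00885 = 113 μmol/min.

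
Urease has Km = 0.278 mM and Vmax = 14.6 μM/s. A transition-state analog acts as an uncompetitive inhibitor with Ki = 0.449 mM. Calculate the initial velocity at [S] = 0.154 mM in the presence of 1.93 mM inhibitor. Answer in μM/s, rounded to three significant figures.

2.06 μM/s

With α = 1 + [I]/Ki = 1 + 1.93/0.449 = 5.298, the uncompetitive rate law is v = (Vmax/α)·[S] / (Km/α + [S]).
v = (14.6/5.298)×0.154 / (0.278/5.298 + 0.154) = 0.4244/0.2065 = 2.06 μM/s.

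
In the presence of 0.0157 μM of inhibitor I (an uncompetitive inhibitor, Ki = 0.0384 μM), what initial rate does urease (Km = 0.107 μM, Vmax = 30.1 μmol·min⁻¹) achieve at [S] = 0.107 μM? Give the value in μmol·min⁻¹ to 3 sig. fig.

12.5 μmol·min⁻¹

With α = 1 + [I]/Ki = 1 + 0.0157/0.0384 = 1.409, the uncompetitive rate law is v = (Vmax/α)·[S] / (Km/α + [S]).
v = (30.1/1.409)×0.107 / (0.107/1.409 + 0.107) = 2.286/0.1829 = 12.5 μmol·min⁻¹.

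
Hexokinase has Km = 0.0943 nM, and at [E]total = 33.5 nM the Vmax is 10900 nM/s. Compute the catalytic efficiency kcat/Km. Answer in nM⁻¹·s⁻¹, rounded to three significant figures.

3450 nM⁻¹·s⁻¹

kcat = Vmax/[E]total = 10900/33.5 = 325 s⁻¹.
kcat/Km = 325/0.0943 = 3450 nM⁻¹·s⁻¹.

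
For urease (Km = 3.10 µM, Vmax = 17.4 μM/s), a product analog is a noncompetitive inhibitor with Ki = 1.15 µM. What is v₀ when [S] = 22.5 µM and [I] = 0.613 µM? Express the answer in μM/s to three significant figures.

With α = 1 + [I]/Ki = 1 + 0.613/1.15 = 1.533, the noncompetitive rate law is v = (Vmax/α)·[S] / (Km + [S]).
v = (17.4/1.533)×22.5 / (3.10 + 22.5) = 255.4/25.60 = 9.98 μM/s.

9.98 μM/s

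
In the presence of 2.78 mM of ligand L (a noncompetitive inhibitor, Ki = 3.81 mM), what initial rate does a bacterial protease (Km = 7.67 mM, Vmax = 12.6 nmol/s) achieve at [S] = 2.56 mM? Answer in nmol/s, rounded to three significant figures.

With α = 1 + [I]/Ki = 1 + 2.78/3.81 = 1.730, the noncompetitive rate law is v = (Vmax/α)·[S] / (Km + [S]).
v = (12.6/1.730)×2.56 / (7.67 + 2.56) = 18.65/10.23 = 1.82 nmol/s.

1.82 nmol/s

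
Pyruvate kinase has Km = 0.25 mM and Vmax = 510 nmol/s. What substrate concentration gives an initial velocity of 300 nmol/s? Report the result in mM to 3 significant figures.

0.357 mM

The required fractional saturation is v/Vmax = 300/510 = 0.5882.
Then [S]/(Km+[S]) = 0.5882 ⇒ [S] = 0.25 × 0.5882/(1 − 0.5882) = 0.357 mM.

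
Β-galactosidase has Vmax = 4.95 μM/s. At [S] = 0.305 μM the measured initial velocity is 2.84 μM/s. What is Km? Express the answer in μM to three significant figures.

0.227 μM

From v = Vmax[S]/(Km+[S]), Km = [S](Vmax − v)/v.
Km = 0.305 × (4.95 − 2.84) / 2.84 = 0.6436/2.84 = 0.227 μM.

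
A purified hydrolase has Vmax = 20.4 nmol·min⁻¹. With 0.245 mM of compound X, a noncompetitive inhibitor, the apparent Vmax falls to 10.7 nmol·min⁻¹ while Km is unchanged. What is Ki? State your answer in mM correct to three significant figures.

0.270 mM

Noncompetitive: Vmax,app = Vmax/α with α = 1 + [I]/Ki.
α = Vmax/Vmax,app = 20.4/10.7 = 1.907.
Since α = 1 + [I]/Ki, [I]/Ki = 1.907 − 1 = 0.9065 and Ki = 0.245/0.9065 = 0.270 mM.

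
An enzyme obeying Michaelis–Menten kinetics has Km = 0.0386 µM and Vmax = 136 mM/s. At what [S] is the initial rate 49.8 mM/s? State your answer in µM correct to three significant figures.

The required fractional saturation is v/Vmax = 49.8/136 = 0.3662.
Then [S]/(Km+[S]) = 0.3662 ⇒ [S] = 0.0386 × 0.3662/(1 − 0.3662) = 0.0223 µM.

0.0223 µM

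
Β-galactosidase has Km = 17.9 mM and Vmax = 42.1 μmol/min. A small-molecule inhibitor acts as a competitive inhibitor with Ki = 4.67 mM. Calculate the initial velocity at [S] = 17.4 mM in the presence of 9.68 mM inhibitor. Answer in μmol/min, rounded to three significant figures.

10.1 μmol/min

α = 1 + [I]/Ki = 1 + 9.68/4.67 = 3.073.
For a competitive inhibitor, Vmax is unchanged and the apparent Km becomes α·Km: Km,app = 55.0 mM, Vmax,app = 42.1 μmol/min.
v = Vmax,app·[S]/(Km,app + [S]) = 42.1 × 17.4/(55.0 + 17.4) = 10.1 μmol/min.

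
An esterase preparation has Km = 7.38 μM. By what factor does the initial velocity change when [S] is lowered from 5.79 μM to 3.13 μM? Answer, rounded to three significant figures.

Since Vmax cancels, v₂/v₁ = [S]₂(Km+[S]₁) / [S]₁(Km+[S]₂).
= 3.13×(7.38+5.79) / (5.79×(7.38+3.13)) = 41.22/60.85 = 0.677.

0.677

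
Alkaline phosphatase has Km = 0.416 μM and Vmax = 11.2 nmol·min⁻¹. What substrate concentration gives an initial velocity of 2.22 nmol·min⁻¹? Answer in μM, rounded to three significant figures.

The required fractional saturation is v/Vmax = 2.22/11.2 = 0.1982.
Then [S]/(Km+[S]) = 0.1982 ⇒ [S] = 0.416 × 0.1982/(1 − 0.1982) = 0.103 μM.

0.103 μM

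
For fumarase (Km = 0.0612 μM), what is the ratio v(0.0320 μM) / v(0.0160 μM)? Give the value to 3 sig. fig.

1.66

Since Vmax cancels, v₂/v₁ = [S]₂(Km+[S]₁) / [S]₁(Km+[S]₂).
= 0.0320×(0.0612+0.0160) / (0.0160×(0.0612+0.0320)) = 0.002470/0.001491 = 1.66.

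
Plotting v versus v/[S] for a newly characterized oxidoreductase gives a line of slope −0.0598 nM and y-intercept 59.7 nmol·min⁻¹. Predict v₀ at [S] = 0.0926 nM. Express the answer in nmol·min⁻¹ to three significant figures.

In the Eadie–Hofstee form v = Vmax − Km·(v/[S]), the slope is −Km and the intercept is Vmax, so Km = 0.0598 nM and Vmax = 59.7 nmol·min⁻¹.
v = 59.7 × 0.0926/(0.0598 + 0.0926) = 36.3 nmol·min⁻¹.

36.3 nmol·min⁻¹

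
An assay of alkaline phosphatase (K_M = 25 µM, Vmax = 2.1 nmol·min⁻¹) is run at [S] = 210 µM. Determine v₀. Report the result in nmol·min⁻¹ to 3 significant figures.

1.88 nmol·min⁻¹

v = Vmax·[S]/(Km + [S]) = 2.1 × 210 / (25 + 210)
  = 441.0 / 235.0 = 1.88 nmol·min⁻¹.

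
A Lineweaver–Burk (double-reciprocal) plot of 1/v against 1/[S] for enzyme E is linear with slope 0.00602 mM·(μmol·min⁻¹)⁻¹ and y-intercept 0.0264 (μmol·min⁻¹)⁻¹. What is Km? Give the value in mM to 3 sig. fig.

0.228 mM

y-intercept = 1/Vmax ⇒ Vmax = 37.9 μmol·min⁻¹; slope = Km/Vmax ⇒ Km = slope × Vmax.
Km = 0.00602 × 37.9 = 0.228 mM.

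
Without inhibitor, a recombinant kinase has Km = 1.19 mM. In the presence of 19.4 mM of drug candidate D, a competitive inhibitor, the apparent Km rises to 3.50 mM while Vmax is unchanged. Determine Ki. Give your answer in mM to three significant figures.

9.99 mM

Competitive: Km,app = α·Km with α = 1 + [I]/Ki.
α = Km,app/Km = 3.50/1.19 = 2.941.
Ki = [I]/(α − 1) = 19.4/1.941 = 9.99 mM.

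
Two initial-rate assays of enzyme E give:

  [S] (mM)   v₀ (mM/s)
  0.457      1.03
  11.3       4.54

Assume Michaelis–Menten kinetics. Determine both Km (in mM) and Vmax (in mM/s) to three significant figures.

In reciprocal form, 1/v = (Km/Vmax)·(1/[S]) + 1/Vmax. The two points give (1/[S], 1/v) = (2.188, 0.9709) and (0.08850, 0.2203).
Slope = (0.9709 − 0.2203)/(2.188 − 0.08850) = 0.3575; intercept = 0.9709 − 0.3575×2.188 = 0.1886.
Vmax = 1/intercept = 5.30 mM/s; Km = slope × Vmax = 0.3575 × 5.30 = 1.90 mM.

Km = 1.90 mM; Vmax = 5.30 mM/s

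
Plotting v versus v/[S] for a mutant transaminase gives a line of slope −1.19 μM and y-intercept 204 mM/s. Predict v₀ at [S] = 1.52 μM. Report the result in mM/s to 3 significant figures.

In the Eadie–Hofstee form v = Vmax − Km·(v/[S]), the slope is −Km and the intercept is Vmax, so Km = 1.19 μM and Vmax = 204 mM/s.
v = 204 × 1.52/(1.19 + 1.52) = 114 mM/s.

114 mM/s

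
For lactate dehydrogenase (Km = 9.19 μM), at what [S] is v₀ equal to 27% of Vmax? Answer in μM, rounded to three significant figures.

v/Vmax = [S]/(Km+[S]) = 0.27, so [S] = Km·0.27/(1 − 0.27) = 9.19 × 0.3699.
[S] = 3.40 μM.

3.40 μM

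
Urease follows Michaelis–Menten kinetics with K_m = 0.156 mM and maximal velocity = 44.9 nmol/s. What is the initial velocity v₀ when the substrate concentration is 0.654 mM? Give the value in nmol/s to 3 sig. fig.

v = Vmax·[S]/(Km + [S]) = 44.9 × 0.654 / (0.156 + 0.654)
  = 29.36 / 0.8100 = 36.3 nmol/s.

36.3 nmol/s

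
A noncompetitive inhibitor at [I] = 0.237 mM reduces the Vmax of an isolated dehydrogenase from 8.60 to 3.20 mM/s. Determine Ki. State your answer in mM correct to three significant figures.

0.140 mM

Noncompetitive: Vmax,app = Vmax/α with α = 1 + [I]/Ki.
α = Vmax/Vmax,app = 8.60/3.20 = 2.687.
Ki = [I]/(α − 1) = 0.237/1.687 = 0.140 mM.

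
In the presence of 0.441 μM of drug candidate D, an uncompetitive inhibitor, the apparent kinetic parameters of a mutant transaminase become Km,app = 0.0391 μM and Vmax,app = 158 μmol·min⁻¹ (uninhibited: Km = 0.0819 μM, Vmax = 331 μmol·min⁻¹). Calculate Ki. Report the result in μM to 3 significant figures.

Uncompetitive: Vmax,app = Vmax/α (and Km,app = Km/α) with α = 1 + [I]/Ki.
α = Vmax/Vmax,app = 331/158 = 2.095.
Since α = 1 + [I]/Ki, [I]/Ki = 2.095 − 1 = 1.095 and Ki = 0.441/1.095 = 0.403 μM.

0.403 μM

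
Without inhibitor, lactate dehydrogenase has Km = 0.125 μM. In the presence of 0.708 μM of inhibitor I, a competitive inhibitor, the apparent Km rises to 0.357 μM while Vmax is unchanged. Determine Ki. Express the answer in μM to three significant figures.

Competitive: Km,app = α·Km with α = 1 + [I]/Ki.
α = Km,app/Km = 0.357/0.125 = 2.856.
Since α = 1 + [I]/Ki, [I]/Ki = 2.856 − 1 = 1.856 and Ki = 0.708/1.856 = 0.381 μM.

0.381 μM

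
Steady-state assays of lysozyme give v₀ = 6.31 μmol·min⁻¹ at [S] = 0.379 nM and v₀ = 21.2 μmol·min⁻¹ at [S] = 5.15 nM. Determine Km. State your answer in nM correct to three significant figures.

In reciprocal form, 1/v = (Km/Vmax)·(1/[S]) + 1/Vmax. The two points give (1/[S], 1/v) = (2.639, 0.1585) and (0.1942, 0.04717).
Slope = (0.1585 − 0.04717)/(2.639 − 0.1942) = 0.04554; intercept = 0.1585 − 0.04554×2.639 = 0.03833.
Vmax = 1/intercept = 26.1 μmol·min⁻¹; Km = slope × Vmax = 0.04554 × 26.1 = 1.19 nM.

1.19 nM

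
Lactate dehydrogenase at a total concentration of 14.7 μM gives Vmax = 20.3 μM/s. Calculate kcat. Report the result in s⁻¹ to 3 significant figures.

kcat = Vmax/[E]total = 20.3 μM/s / 14.7 μM = 1.38 s⁻¹.

1.38 s⁻¹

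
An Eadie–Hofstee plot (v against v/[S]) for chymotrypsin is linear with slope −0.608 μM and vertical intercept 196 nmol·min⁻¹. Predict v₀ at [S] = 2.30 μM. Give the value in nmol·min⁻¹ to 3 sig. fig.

In the Eadie–Hofstee form v = Vmax − Km·(v/[S]), the slope is −Km and the intercept is Vmax, so Km = 0.608 μM and Vmax = 196 nmol·min⁻¹.
v = 196 × 2.30/(0.608 + 2.30) = 155 nmol·min⁻¹.

155 nmol·min⁻¹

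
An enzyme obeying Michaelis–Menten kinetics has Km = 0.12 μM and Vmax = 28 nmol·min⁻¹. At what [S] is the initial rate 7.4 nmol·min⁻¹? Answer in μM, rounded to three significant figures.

0.0431 μM

The required fractional saturation is v/Vmax = 7.4/28 = 0.2643.
Then [S]/(Km+[S]) = 0.2643 ⇒ [S] = 0.12 × 0.2643/(1 − 0.2643) = 0.0431 μM.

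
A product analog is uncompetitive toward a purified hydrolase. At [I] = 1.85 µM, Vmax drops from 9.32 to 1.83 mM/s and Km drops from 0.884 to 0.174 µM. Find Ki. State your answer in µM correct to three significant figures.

Uncompetitive: Vmax,app = Vmax/α (and Km,app = Km/α) with α = 1 + [I]/Ki.
α = Vmax/Vmax,app = 9.32/1.83 = 5.093.
Since α = 1 + [I]/Ki, [I]/Ki = 5.093 − 1 = 4.093 and Ki = 1.85/4.093 = 0.452 µM.

0.452 µM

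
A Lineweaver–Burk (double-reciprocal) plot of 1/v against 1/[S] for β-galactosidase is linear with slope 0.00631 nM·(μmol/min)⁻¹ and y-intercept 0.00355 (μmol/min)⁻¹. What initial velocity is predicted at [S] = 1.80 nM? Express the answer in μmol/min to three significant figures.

142 μmol/min

The y-intercept is 1/Vmax, so Vmax = 1/0.00355 = 282 μmol/min.
The slope is Km/Vmax, so Km = 0.00631 × 282 = 1.78 nM.
Then v = 282 × 1.80/(1.78 + 1.80) = 142 μmol/min.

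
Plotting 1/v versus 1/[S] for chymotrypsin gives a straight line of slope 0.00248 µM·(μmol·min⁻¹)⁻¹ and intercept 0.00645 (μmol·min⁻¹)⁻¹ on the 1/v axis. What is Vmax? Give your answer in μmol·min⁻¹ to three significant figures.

The y-intercept of a Lineweaver–Burk plot equals 1/Vmax, so Vmax = 1/0.00645 = 155 μmol·min⁻¹.

155 μmol·min⁻¹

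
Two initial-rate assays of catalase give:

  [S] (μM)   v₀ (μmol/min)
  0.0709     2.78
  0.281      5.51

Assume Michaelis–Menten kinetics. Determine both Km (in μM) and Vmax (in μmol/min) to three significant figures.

From v = Vmax[S]/(Km+[S]), each point gives Vmax = v(Km+[S])/[S].
Equating: 2.78(Km+0.0709)/0.0709 = 5.51(Km+0.281)/0.281.
39.21·Km + 2.78 = 19.61·Km + 5.51, so (39.21 − 19.61)·Km = 5.51 − 2.78.
Km = 2.730/19.60 = 0.139 μM; then Vmax = 2.78(0.139+0.0709)/0.0709 = 8.24 μmol/min.

Km = 0.139 μM; Vmax = 8.24 μmol/min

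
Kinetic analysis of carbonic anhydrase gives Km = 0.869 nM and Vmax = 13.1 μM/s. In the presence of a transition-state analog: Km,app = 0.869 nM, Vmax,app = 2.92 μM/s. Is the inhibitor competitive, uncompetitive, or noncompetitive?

Vmax decreases (13.1 → 2.92 μM/s) while Km is unchanged — pure noncompetitive inhibition.

noncompetitive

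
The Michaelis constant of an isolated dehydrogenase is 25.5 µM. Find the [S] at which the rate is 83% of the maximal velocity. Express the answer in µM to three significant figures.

v/Vmax = [S]/(Km+[S]) = 0.83, so [S] = Km·0.83/(1 − 0.83) = 25.5 × 4.882.
[S] = 124 µM.

124 µM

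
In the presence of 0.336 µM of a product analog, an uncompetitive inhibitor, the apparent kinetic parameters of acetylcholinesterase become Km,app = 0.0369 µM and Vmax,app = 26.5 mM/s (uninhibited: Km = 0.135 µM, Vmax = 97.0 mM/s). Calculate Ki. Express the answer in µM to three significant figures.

Uncompetitive: Vmax,app = Vmax/α (and Km,app = Km/α) with α = 1 + [I]/Ki.
α = Vmax/Vmax,app = 97.0/26.5 = 3.660.
Since α = 1 + [I]/Ki, [I]/Ki = 3.660 − 1 = 2.660 and Ki = 0.336/2.660 = 0.126 µM.

0.126 µM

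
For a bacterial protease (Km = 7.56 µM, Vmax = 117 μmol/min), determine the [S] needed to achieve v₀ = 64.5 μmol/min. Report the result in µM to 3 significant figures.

Rearranging v = Vmax[S]/(Km+[S]) gives [S] = Km·v/(Vmax − v).
[S] = 7.56 × 64.5 / (117 − 64.5) = 487.6/52.50 = 9.29 µM.

9.29 µM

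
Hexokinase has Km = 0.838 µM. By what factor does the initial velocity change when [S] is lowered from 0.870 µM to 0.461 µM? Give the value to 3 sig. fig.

0.697

The fractional saturations are [S]/(Km+[S]) = 0.870/1.708 = 0.5094 and 0.461/1.299 = 0.3549.
v₂/v₁ is just their ratio: 0.3549/0.5094 = 0.697.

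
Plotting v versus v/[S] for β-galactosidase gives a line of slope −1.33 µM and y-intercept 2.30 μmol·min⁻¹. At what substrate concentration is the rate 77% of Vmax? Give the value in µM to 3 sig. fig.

4.45 µM

The Eadie–Hofstee slope gives Km = 1.33 µM (slope = −Km).
v/Vmax = [S]/(Km+[S]) = 0.77 ⇒ [S] = Km·0.77/(1−0.77) = 1.33 × 3.348 = 4.45 µM.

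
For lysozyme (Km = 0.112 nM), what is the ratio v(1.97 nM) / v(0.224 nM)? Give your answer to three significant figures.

Since Vmax cancels, v₂/v₁ = [S]₂(Km+[S]₁) / [S]₁(Km+[S]₂).
= 1.97×(0.112+0.224) / (0.224×(0.112+1.97)) = 0.6619/0.4664 = 1.42.

1.42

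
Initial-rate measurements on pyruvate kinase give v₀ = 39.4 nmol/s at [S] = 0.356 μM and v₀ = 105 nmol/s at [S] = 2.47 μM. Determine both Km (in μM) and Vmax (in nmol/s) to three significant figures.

Km = 0.962 μM; Vmax = 146 nmol/s

From v = Vmax[S]/(Km+[S]), each point gives Vmax = v(Km+[S])/[S].
Equating: 39.4(Km+0.356)/0.356 = 105(Km+2.47)/2.47.
110.7·Km + 39.4 = 42.51·Km + 105, so (110.7 − 42.51)·Km = 105 − 39.4.
Km = 65.60/68.16 = 0.962 μM; then Vmax = 39.4(0.962+0.356)/0.356 = 146 nmol/s.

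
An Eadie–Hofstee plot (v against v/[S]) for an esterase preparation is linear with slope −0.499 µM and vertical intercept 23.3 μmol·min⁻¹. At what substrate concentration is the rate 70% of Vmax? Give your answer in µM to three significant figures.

The Eadie–Hofstee slope gives Km = 0.499 µM (slope = −Km).
v/Vmax = [S]/(Km+[S]) = 0.7 ⇒ [S] = Km·0.7/(1−0.7) = 0.499 × 2.333 = 1.16 µM.

1.16 µM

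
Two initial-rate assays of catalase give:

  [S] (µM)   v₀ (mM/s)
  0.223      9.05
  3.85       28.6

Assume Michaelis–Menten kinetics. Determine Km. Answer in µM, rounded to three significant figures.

0.590 µM

In reciprocal form, 1/v = (Km/Vmax)·(1/[S]) + 1/Vmax. The two points give (1/[S], 1/v) = (4.484, 0.1105) and (0.2597, 0.03497).
Slope = (0.1105 − 0.03497)/(4.484 − 0.2597) = 0.01788; intercept = 0.1105 − 0.01788×4.484 = 0.03032.
Vmax = 1/intercept = 33.0 mM/s; Km = slope × Vmax = 0.01788 × 33.0 = 0.590 µM.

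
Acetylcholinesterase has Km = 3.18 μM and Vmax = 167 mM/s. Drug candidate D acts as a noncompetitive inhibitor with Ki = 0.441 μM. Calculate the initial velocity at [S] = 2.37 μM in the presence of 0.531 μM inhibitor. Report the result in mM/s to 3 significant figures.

32.4 mM/s

α = 1 + [I]/Ki = 1 + 0.531/0.441 = 2.204.
For a noncompetitive inhibitor, Vmax is reduced to Vmax/α while Km is unchanged: Km,app = 3.18 μM, Vmax,app = 75.8 mM/s.
v = Vmax,app·[S]/(Km,app + [S]) = 75.8 × 2.37/(3.18 + 2.37) = 32.4 mM/s.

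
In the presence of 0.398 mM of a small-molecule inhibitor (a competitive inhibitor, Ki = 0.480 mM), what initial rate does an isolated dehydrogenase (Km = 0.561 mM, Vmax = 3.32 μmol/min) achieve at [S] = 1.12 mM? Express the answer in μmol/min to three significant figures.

α = 1 + [I]/Ki = 1 + 0.398/0.480 = 1.829.
For a competitive inhibitor, Vmax is unchanged and the apparent Km becomes α·Km: Km,app = 1.03 mM, Vmax,app = 3.32 μmol/min.
v = Vmax,app·[S]/(Km,app + [S]) = 3.32 × 1.12/(1.03 + 1.12) = 1.73 μmol/min.

1.73 μmol/min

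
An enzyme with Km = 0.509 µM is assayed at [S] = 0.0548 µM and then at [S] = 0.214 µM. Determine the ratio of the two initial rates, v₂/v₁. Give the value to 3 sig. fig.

3.05

Since Vmax cancels, v₂/v₁ = [S]₂(Km+[S]₁) / [S]₁(Km+[S]₂).
= 0.214×(0.509+0.0548) / (0.0548×(0.509+0.214)) = 0.1207/0.03962 = 3.05.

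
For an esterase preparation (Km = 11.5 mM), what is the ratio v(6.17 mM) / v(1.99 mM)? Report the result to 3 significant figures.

2.37

Since Vmax cancels, v₂/v₁ = [S]₂(Km+[S]₁) / [S]₁(Km+[S]₂).
= 6.17×(11.5+1.99) / (1.99×(11.5+6.17)) = 83.23/35.16 = 2.37.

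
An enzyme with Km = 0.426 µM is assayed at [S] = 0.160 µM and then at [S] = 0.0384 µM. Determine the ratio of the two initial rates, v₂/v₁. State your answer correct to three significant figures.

0.303

Since Vmax cancels, v₂/v₁ = [S]₂(Km+[S]₁) / [S]₁(Km+[S]₂).
= 0.0384×(0.426+0.160) / (0.160×(0.426+0.0384)) = 0.02250/0.07430 = 0.303.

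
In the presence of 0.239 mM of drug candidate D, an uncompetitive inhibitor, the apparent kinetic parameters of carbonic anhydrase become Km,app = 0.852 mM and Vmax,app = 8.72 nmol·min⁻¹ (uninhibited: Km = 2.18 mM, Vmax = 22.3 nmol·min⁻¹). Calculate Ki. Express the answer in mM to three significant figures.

0.153 mM

Uncompetitive: Vmax,app = Vmax/α (and Km,app = Km/α) with α = 1 + [I]/Ki.
α = Vmax/Vmax,app = 22.3/8.72 = 2.557.
Since α = 1 + [I]/Ki, [I]/Ki = 2.557 − 1 = 1.557 and Ki = 0.239/1.557 = 0.153 mM.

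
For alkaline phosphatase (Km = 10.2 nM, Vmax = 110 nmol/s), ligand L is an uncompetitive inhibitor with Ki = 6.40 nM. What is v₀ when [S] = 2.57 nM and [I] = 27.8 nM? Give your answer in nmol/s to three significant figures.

11.8 nmol/s

α = 1 + [I]/Ki = 1 + 27.8/6.40 = 5.344.
For an uncompetitive inhibitor, both parameters are divided by α, giving Vmax/α and Km/α: Km,app = 1.91 nM, Vmax,app = 20.6 nmol/s.
v = Vmax,app·[S]/(Km,app + [S]) = 20.6 × 2.57/(1.91 + 2.57) = 11.8 nmol/s.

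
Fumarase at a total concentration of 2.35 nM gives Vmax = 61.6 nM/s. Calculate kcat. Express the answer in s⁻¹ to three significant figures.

26.2 s⁻¹

kcat = Vmax/[E]total = 61.6 nM/s / 2.35 nM = 26.2 s⁻¹.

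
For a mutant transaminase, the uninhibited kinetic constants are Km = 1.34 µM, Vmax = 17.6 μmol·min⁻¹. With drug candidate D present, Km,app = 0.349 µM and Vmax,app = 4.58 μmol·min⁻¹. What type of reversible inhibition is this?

Both Km and Vmax decrease by the same factor (~3.84-fold) — characteristic of uncompetitive inhibition.

uncompetitive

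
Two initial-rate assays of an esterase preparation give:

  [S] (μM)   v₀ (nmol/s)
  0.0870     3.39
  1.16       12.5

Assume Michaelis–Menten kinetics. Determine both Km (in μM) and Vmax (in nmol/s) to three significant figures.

From v = Vmax[S]/(Km+[S]), each point gives Vmax = v(Km+[S])/[S].
Equating: 3.39(Km+0.0870)/0.0870 = 12.5(Km+1.16)/1.16.
38.97·Km + 3.39 = 10.78·Km + 12.5, so (38.97 − 10.78)·Km = 12.5 − 3.39.
Km = 9.110/28.19 = 0.323 μM; then Vmax = 3.39(0.323+0.0870)/0.0870 = 16.0 nmol/s.

Km = 0.323 μM; Vmax = 16.0 nmol/s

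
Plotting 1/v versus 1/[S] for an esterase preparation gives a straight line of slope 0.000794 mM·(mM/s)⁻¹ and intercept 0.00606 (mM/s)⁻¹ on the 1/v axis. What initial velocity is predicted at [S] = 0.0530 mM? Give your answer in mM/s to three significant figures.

The y-intercept is 1/Vmax, so Vmax = 1/0.00606 = 165 mM/s.
The slope is Km/Vmax, so Km = 0.000794 × 165 = 0.131 mM.
Then v = 165 × 0.0530/(0.131 + 0.0530) = 47.5 mM/s.

47.5 mM/s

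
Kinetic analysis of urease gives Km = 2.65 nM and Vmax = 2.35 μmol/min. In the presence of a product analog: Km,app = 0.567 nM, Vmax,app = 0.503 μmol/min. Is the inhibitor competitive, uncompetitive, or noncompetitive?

uncompetitive

Both Km and Vmax decrease by the same factor (~4.67-fold) — characteristic of uncompetitive inhibition.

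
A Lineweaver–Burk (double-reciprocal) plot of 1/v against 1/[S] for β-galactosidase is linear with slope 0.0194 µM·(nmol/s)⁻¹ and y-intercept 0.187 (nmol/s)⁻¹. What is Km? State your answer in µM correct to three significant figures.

y-intercept = 1/Vmax ⇒ Vmax = 5.35 nmol/s; slope = Km/Vmax ⇒ Km = slope × Vmax.
Km = 0.0194 × 5.35 = 0.104 µM.

0.104 µM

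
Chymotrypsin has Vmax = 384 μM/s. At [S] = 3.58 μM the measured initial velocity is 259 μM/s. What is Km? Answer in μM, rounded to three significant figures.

v/Vmax = 259/384 = 0.6745 = [S]/(Km+[S]).
So Km + [S] = [S]/0.6745 = 5.308 μM, giving Km = 5.308 − 3.58 = 1.73 μM.

1.73 μM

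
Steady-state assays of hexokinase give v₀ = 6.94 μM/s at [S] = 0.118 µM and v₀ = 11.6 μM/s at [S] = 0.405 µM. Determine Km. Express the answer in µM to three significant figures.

From v = Vmax[S]/(Km+[S]), each point gives Vmax = v(Km+[S])/[S].
Equating: 6.94(Km+0.118)/0.118 = 11.6(Km+0.405)/0.405.
58.81·Km + 6.94 = 28.64·Km + 11.6, so (58.81 − 28.64)·Km = 11.6 − 6.94.
Km = 4.660/30.17 = 0.154 µM; then Vmax = 6.94(0.154+0.118)/0.118 = 16.0 μM/s.

0.154 µM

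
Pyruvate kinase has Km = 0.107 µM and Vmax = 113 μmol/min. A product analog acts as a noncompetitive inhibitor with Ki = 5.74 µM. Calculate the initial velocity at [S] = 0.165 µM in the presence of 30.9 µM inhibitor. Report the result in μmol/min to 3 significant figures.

10.7 μmol/min

With α = 1 + [I]/Ki = 1 + 30.9/5.74 = 6.383, the noncompetitive rate law is v = (Vmax/α)·[S] / (Km + [S]).
v = (113/6.383)×0.165 / (0.107 + 0.165) = 2.921/0.2720 = 10.7 μmol/min.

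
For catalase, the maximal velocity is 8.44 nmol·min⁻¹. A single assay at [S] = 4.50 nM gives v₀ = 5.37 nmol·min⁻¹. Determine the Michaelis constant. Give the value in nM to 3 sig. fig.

2.57 nM

v/Vmax = 5.37/8.44 = 0.6363 = [S]/(Km+[S]).
So Km + [S] = [S]/0.6363 = 7.073 nM, giving Km = 7.073 − 4.50 = 2.57 nM.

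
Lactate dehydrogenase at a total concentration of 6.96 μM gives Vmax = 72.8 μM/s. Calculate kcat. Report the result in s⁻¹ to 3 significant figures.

kcat = Vmax/[E]total = 72.8 μM/s / 6.96 μM = 10.5 s⁻¹.

10.5 s⁻¹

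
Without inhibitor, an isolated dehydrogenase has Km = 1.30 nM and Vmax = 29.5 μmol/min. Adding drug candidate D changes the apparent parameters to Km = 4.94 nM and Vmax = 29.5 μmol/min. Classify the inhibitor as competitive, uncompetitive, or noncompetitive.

Km increases (1.30 → 4.94 nM) while Vmax is unchanged — the hallmark of competitive inhibition.

competitive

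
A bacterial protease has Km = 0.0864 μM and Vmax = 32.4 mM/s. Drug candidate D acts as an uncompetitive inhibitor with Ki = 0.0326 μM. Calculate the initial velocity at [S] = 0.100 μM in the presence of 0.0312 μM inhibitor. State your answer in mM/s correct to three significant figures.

11.5 mM/s

α = 1 + [I]/Ki = 1 + 0.0312/0.0326 = 1.957.
For an uncompetitive inhibitor, both parameters are divided by α, giving Vmax/α and Km/α: Km,app = 0.0441 μM, Vmax,app = 16.6 mM/s.
v = Vmax,app·[S]/(Km,app + [S]) = 16.6 × 0.100/(0.0441 + 0.100) = 11.5 mM/s.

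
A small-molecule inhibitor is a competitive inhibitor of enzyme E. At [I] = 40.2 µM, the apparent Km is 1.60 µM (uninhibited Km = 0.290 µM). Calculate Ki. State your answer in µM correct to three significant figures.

Competitive: Km,app = α·Km with α = 1 + [I]/Ki.
α = Km,app/Km = 1.60/0.290 = 5.517.
Ki = [I]/(α − 1) = 40.2/4.517 = 8.90 µM.

8.90 µM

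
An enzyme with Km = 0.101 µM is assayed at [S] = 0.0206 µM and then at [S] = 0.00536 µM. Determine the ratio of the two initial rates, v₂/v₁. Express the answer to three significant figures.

Since Vmax cancels, v₂/v₁ = [S]₂(Km+[S]₁) / [S]₁(Km+[S]₂).
= 0.00536×(0.101+0.0206) / (0.0206×(0.101+0.00536)) = 0.0006518/0.002191 = 0.297.

0.297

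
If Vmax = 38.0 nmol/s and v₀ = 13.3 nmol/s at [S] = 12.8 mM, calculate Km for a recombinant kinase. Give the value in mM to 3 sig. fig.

v/Vmax = 13.3/38.0 = 0.3500 = [S]/(Km+[S]).
So Km + [S] = [S]/0.3500 = 36.57 mM, giving Km = 36.57 − 12.8 = 23.8 mM.

23.8 mM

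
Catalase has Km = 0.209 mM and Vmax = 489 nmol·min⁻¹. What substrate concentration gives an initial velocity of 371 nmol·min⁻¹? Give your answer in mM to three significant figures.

0.657 mM

The required fractional saturation is v/Vmax = 371/489 = 0.7587.
Then [S]/(Km+[S]) = 0.7587 ⇒ [S] = 0.209 × 0.7587/(1 − 0.7587) = 0.657 mM.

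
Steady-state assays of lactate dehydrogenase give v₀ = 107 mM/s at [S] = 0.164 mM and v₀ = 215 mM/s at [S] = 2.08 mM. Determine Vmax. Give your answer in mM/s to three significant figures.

From v = Vmax[S]/(Km+[S]), each point gives Vmax = v(Km+[S])/[S].
Equating: 107(Km+0.164)/0.164 = 215(Km+2.08)/2.08.
652.4·Km + 107 = 103.4·Km + 215, so (652.4 − 103.4)·Km = 215 − 107.
Km = 108.0/549.1 = 0.197 mM; then Vmax = 107(0.197+0.164)/0.164 = 235 mM/s.

235 mM/s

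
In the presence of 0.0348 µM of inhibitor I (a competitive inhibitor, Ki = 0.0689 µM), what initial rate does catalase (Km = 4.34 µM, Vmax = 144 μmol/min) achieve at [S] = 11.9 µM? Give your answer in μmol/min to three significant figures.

93.0 μmol/min

α = 1 + [I]/Ki = 1 + 0.0348/0.0689 = 1.505.
For a competitive inhibitor, Vmax is unchanged and the apparent Km becomes α·Km: Km,app = 6.53 µM, Vmax,app = 144 μmol/min.
v = Vmax,app·[S]/(Km,app + [S]) = 144 × 11.9/(6.53 + 11.9) = 93.0 μmol/min.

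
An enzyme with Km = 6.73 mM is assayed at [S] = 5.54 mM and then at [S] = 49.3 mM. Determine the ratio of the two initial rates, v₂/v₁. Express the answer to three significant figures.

The fractional saturations are [S]/(Km+[S]) = 5.54/12.27 = 0.4515 and 49.3/56.03 = 0.8799.
v₂/v₁ is just their ratio: 0.8799/0.4515 = 1.95.

1.95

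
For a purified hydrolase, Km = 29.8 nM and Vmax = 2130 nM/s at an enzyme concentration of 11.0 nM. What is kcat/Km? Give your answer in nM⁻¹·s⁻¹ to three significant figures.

6.50 nM⁻¹·s⁻¹

kcat = Vmax/[E]total = 2130/11.0 = 194 s⁻¹.
kcat/Km = 194/29.8 = 6.50 nM⁻¹·s⁻¹.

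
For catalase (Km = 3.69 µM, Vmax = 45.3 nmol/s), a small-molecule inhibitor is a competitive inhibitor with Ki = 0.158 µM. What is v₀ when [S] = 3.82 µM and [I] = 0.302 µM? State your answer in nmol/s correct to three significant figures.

11.9 nmol/s

With α = 1 + [I]/Ki = 1 + 0.302/0.158 = 2.911, the competitive rate law is v = Vmax[S] / (αKm + [S]).
v = 45.3×3.82 / (2.911×3.69 + 3.82) = 173.0/14.56 = 11.9 nmol/s.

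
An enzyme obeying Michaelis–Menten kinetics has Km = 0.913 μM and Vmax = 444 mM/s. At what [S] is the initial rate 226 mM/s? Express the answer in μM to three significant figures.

Rearranging v = Vmax[S]/(Km+[S]) gives [S] = Km·v/(Vmax − v).
[S] = 0.913 × 226 / (444 − 226) = 206.3/218.0 = 0.947 μM.

0.947 μM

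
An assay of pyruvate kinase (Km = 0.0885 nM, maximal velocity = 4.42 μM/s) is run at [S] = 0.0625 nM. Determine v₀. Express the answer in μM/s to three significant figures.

1.83 μM/s

v = Vmax·[S]/(Km + [S]) = 4.42 × 0.0625 / (0.0885 + 0.0625)
  = 0.2762 / 0.1510 = 1.83 μM/s.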